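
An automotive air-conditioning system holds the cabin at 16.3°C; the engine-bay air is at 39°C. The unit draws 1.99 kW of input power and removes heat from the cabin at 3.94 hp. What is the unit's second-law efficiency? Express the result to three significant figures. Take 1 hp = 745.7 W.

Converting, Q̇_C = 3.940 hp = 2.938 kW, so COP_actual = Q̇_C/Ẇ = 2.938/1.990 = 1.476.
In absolute terms T_C = 289.45 K and T_H = 312.15 K, so ΔT = 22.70 K.
COP_Carnot = T_C/ΔT = 289.45/22.70 = 12.75.
η_II = COP_actual/COP_Carnot = 1.476/12.75 = 0.1158.

0.116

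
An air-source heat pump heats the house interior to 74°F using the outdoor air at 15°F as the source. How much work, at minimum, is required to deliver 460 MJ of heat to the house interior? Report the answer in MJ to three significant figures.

50.9 MJ

In absolute terms T_C = 263.71 K and T_H = 296.48 K, so ΔT = 32.78 K.
The reversible limit is COP_HP = T_H/ΔT = 9.045, so W_min = Q_H/COP = Q_H·ΔT/T_H.
W_min = 460.0 × 32.78/296.48 = 50.86 MJ.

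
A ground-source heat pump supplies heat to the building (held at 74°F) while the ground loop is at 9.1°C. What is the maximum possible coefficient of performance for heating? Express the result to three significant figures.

In absolute terms T_C = 282.25 K and T_H = 296.48 K, so ΔT = 14.23 K.
For a reversible cycle, COP_Carnot = T_H/ΔT = 296.48/14.23 = 20.83.

20.8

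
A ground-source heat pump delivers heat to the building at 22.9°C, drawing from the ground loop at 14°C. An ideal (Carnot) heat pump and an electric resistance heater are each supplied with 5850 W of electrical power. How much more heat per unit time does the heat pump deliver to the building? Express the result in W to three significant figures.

In absolute terms T_C = 287.15 K and T_H = 296.05 K, so ΔT = 8.900 K.
COP_Carnot = T_H/ΔT = 296.05/8.900 = 33.26.
The heat pump delivers Q̇_H = COP × Ẇ = 194600 W; the resistance heater delivers Ẇ = 5850 W.
Extra = (COP − 1)·Ẇ = 188700 W.

189000 W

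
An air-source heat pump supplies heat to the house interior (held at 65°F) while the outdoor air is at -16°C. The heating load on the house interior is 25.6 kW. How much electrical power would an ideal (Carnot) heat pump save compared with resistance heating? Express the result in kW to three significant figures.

In absolute terms T_C = 257.15 K and T_H = 291.48 K, so ΔT = 34.33 K.
COP_Carnot = T_H/ΔT = 291.48/34.33 = 8.490.
Resistance heating needs Ẇ_res = Q̇_H = 25.60 kW; the reversible heat pump needs only Ẇ_hp = Q̇_H/COP = 3.015 kW.
Saving = 25.60 − 3.015 = 22.58 kW.

22.6 kW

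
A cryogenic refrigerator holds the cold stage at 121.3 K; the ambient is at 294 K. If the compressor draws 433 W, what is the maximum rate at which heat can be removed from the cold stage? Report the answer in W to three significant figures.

304 W

The reservoir spacing is ΔT = 294 − 121.3 = 172.7 K.
COP_Carnot = T_C/ΔT = 121.30/172.7 = 0.7024.
Q̇_max = COP_Carnot × Ẇ = 0.7024 × 433.0 W = 304.1 W.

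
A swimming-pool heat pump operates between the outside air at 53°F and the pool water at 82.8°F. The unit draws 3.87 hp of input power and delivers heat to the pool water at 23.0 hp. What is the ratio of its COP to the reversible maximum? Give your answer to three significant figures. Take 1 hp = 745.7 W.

COP_actual = Q̇_H/Ẇ = 23.00/3.870 = 5.943.
In absolute terms T_C = 284.82 K and T_H = 301.37 K, so ΔT = 16.56 K.
COP_Carnot = T_H/ΔT = 301.37/16.56 = 18.20.
η_II = COP_actual/COP_Carnot = 5.943/18.20 = 0.3265.

0.326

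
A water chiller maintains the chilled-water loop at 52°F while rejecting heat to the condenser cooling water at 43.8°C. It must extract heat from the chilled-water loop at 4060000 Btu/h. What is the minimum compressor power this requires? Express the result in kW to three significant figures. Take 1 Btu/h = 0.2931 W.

137 kW

In absolute terms T_C = 284.26 K and T_H = 316.95 K, so ΔT = 32.69 K.
COP_Carnot = T_C/ΔT = 284.26/32.69 = 8.696.
Ẇ_min = Q̇/COP_Carnot = 4060000/8.696 = 466900 Btu/h = 136.8 kW.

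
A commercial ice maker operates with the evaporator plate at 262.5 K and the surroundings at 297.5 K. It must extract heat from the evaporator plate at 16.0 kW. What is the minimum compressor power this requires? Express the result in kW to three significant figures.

The reservoir spacing is ΔT = 297.5 − 262.5 = 35.00 K.
COP_Carnot = T_C/ΔT = 262.50/35.00 = 7.500.
Ẇ_min = Q̇/COP_Carnot = 16.00/7.500 = 2.133 kW.

2.13 kW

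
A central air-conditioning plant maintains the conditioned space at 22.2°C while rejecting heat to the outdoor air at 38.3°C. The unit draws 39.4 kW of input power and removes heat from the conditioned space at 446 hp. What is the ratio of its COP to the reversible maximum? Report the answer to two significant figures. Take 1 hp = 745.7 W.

0.46

Converting, Q̇_C = 446.0 hp = 332.6 kW, so COP_actual = Q̇_C/Ẇ = 332.6/39.40 = 8.441.
In absolute terms T_C = 295.35 K and T_H = 311.45 K, so ΔT = 16.10 K.
COP_Carnot = T_C/ΔT = 295.35/16.10 = 18.34.
η_II = COP_actual/COP_Carnot = 8.441/18.34 = 0.4601.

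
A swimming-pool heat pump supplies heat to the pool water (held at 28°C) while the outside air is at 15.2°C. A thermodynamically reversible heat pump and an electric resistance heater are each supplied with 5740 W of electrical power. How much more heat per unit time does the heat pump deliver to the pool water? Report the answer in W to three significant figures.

129000 W

In absolute terms T_C = 288.35 K and T_H = 301.15 K, so ΔT = 12.80 K.
COP_Carnot = T_H/ΔT = 301.15/12.80 = 23.53.
The heat pump delivers Q̇_H = COP × Ẇ = 135000 W; the resistance heater delivers Ẇ = 5740 W.
Extra = (COP − 1)·Ẇ = 129300 W.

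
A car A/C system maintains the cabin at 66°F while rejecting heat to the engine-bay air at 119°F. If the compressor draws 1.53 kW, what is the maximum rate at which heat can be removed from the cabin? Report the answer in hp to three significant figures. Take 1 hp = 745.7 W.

20.4 hp

In absolute terms T_C = 292.04 K and T_H = 321.48 K, so ΔT = 29.44 K.
COP_Carnot = T_C/ΔT = 292.04/29.44 = 9.918.
Q̇_max = COP_Carnot × Ẇ = 9.918 × 1.530 kW = 15.18 kW = 20.35 hp.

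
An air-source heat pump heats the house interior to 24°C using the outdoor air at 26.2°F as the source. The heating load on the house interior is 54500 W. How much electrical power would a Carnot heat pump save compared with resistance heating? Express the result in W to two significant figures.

50000 W

In absolute terms T_C = 269.93 K and T_H = 297.15 K, so ΔT = 27.22 K.
COP_Carnot = T_H/ΔT = 297.15/27.22 = 10.92.
Resistance heating needs Ẇ_res = Q̇_H = 54500 W; the reversible heat pump needs only Ẇ_hp = Q̇_H/COP = 4993 W.
Saving = 54500 − 4993 = 49510 W.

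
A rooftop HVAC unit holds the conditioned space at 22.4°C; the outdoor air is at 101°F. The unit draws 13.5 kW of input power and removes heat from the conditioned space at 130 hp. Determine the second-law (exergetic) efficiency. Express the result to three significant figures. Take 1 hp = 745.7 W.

0.387

Converting, Q̇_C = 130.0 hp = 96.94 kW, so COP_actual = Q̇_C/Ẇ = 96.94/13.50 = 7.181.
In absolute terms T_C = 295.55 K and T_H = 311.48 K, so ΔT = 15.93 K.
COP_Carnot = T_C/ΔT = 295.55/15.93 = 18.55.
η_II = COP_actual/COP_Carnot = 7.181/18.55 = 0.3871.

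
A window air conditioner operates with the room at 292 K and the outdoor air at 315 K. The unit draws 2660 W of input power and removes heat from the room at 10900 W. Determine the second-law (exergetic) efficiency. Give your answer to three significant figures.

0.323

COP_actual = Q̇_C/Ẇ = 10900/2660 = 4.098.
The reservoir spacing is ΔT = 315 − 292 = 23.00 K.
COP_Carnot = T_C/ΔT = 292.00/23.00 = 12.70.
η_II = COP_actual/COP_Carnot = 4.098/12.70 = 0.3228.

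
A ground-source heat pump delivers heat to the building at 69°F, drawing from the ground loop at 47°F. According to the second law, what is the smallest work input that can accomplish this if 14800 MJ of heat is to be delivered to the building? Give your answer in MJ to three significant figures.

In absolute terms T_C = 281.48 K and T_H = 293.71 K, so ΔT = 12.22 K.
The reversible limit is COP_HP = T_H/ΔT = 24.03, so W_min = Q_H/COP = Q_H·ΔT/T_H.
W_min = 14800 × 12.22/293.71 = 615.9 MJ.

616 MJ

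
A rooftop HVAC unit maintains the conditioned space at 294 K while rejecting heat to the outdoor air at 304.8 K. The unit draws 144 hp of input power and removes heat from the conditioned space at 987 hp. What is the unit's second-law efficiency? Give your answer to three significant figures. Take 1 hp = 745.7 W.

0.252

COP_actual = Q̇_C/Ẇ = 987.0/144.0 = 6.854.
The reservoir spacing is ΔT = 304.8 − 294 = 10.80 K.
COP_Carnot = T_C/ΔT = 294.00/10.80 = 27.22.
η_II = COP_actual/COP_Carnot = 6.854/27.22 = 0.2518.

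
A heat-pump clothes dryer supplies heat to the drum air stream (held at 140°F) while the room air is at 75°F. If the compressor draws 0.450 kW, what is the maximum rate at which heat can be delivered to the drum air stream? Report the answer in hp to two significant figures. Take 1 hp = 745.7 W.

In absolute terms T_C = 297.04 K and T_H = 333.15 K, so ΔT = 36.11 K.
COP_Carnot = T_H/ΔT = 333.15/36.11 = 9.226.
Q̇_max = COP_Carnot × Ẇ = 9.226 × 0.4500 kW = 4.152 kW = 5.567 hp.

5.6 hp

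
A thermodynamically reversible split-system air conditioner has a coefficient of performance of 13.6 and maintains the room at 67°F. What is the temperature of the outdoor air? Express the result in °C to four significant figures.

40.96 °C

COP_R = T_C/(T_H − T_C) gives T_H − T_C = T_C/COP.
With T_C = 292.59 K, T_H = 292.59 × (1 + 1/13.6) = 314.11 K.
Converting, 314.11 K = 40.96°C.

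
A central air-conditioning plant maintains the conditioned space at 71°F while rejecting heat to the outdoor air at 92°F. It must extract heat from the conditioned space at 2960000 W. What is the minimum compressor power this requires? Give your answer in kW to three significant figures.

In absolute terms T_C = 294.82 K and T_H = 306.48 K, so ΔT = 11.67 K.
COP_Carnot = T_C/ΔT = 294.82/11.67 = 25.27.
Ẇ_min = Q̇/COP_Carnot = 2960000/25.27 = 117100 W = 117.1 kW.

117 kW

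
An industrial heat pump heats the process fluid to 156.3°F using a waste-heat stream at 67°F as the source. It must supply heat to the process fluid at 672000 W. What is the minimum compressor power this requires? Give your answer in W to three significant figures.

97400 W

In absolute terms T_C = 292.59 K and T_H = 342.21 K, so ΔT = 49.61 K.
COP_Carnot = T_H/ΔT = 342.21/49.61 = 6.898.
Ẇ_min = Q̇/COP_Carnot = 672000/6.898 = 97420 W.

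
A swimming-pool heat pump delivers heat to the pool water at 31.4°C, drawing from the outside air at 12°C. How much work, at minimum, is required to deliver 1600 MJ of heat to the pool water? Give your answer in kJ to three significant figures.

In absolute terms T_C = 285.15 K and T_H = 304.55 K, so ΔT = 19.40 K.
The reversible limit is COP_HP = T_H/ΔT = 15.70, so W_min = Q_H/COP = Q_H·ΔT/T_H.
W_min = 1600 × 19.40/304.55 = 101.9 MJ = 101900 kJ.

102000 kJ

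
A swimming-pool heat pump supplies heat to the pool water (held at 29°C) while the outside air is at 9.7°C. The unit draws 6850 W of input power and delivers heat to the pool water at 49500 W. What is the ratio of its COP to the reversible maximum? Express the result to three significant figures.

COP_actual = Q̇_H/Ẇ = 49500/6850 = 7.226.
In absolute terms T_C = 282.85 K and T_H = 302.15 K, so ΔT = 19.30 K.
COP_Carnot = T_H/ΔT = 302.15/19.30 = 15.66.
η_II = COP_actual/COP_Carnot = 7.226/15.66 = 0.4616.

0.462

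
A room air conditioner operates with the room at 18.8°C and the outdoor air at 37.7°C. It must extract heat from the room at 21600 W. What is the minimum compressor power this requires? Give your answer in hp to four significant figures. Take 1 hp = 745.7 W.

1.875 hp

In absolute terms T_C = 291.95 K and T_H = 310.85 K, so ΔT = 18.90 K.
COP_Carnot = T_C/ΔT = 291.95/18.90 = 15.45.
Ẇ_min = Q̇/COP_Carnot = 21600/15.45 = 1398 W = 1.875 hp.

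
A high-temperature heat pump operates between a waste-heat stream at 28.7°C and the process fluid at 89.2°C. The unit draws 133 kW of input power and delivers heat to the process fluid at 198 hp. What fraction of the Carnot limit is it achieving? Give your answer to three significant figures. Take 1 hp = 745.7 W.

0.185

Converting, Q̇_H = 198.0 hp = 147.6 kW, so COP_actual = Q̇_H/Ẇ = 147.6/133.0 = 1.110.
In absolute terms T_C = 301.85 K and T_H = 362.35 K, so ΔT = 60.50 K.
COP_Carnot = T_H/ΔT = 362.35/60.50 = 5.989.
η_II = COP_actual/COP_Carnot = 1.110/5.989 = 0.1854.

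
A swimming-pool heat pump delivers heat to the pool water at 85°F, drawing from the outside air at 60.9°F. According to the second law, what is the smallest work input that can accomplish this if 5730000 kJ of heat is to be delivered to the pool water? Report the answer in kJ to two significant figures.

In absolute terms T_C = 289.21 K and T_H = 302.59 K, so ΔT = 13.39 K.
The reversible limit is COP_HP = T_H/ΔT = 22.60, so W_min = Q_H/COP = Q_H·ΔT/T_H.
W_min = 5730000 × 13.39/302.59 = 253500 kJ.

250000 kJ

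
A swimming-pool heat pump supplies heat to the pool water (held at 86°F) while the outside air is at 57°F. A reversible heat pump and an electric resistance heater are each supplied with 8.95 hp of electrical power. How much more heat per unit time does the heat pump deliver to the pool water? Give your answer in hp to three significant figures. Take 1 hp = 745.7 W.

In absolute terms T_C = 287.04 K and T_H = 303.15 K, so ΔT = 16.11 K.
COP_Carnot = T_H/ΔT = 303.15/16.11 = 18.82.
The heat pump delivers Q̇_H = COP × Ẇ = 168.4 hp; the resistance heater delivers Ẇ = 8.950 hp.
Extra = (COP − 1)·Ẇ = 159.5 hp.

159 hp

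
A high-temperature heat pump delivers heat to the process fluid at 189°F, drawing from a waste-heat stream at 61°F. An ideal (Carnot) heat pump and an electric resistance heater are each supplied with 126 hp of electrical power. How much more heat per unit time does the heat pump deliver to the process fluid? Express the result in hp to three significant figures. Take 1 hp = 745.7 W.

513 hp

In absolute terms T_C = 289.26 K and T_H = 360.37 K, so ΔT = 71.11 K.
COP_Carnot = T_H/ΔT = 360.37/71.11 = 5.068.
The heat pump delivers Q̇_H = COP × Ẇ = 638.5 hp; the resistance heater delivers Ẇ = 126.0 hp.
Extra = (COP − 1)·Ẇ = 512.5 hp.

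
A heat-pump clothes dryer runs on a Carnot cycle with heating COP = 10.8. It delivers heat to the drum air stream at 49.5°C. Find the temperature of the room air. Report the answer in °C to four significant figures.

19.63 °C

COP_HP = T_H/(T_H − T_C) gives T_H − T_C = T_H/COP.
With T_H = 322.65 K, T_C = 322.65 × (1 − 1/10.8) = 292.77 K.
Converting, 292.77 K = 19.62°C.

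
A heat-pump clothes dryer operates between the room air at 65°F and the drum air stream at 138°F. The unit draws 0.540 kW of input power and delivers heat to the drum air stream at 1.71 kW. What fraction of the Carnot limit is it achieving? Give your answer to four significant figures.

COP_actual = Q̇_H/Ẇ = 1.710/0.5400 = 3.167.
In absolute terms T_C = 291.48 K and T_H = 332.04 K, so ΔT = 40.56 K.
COP_Carnot = T_H/ΔT = 332.04/40.56 = 8.187.
η_II = COP_actual/COP_Carnot = 3.167/8.187 = 0.3868.

0.3868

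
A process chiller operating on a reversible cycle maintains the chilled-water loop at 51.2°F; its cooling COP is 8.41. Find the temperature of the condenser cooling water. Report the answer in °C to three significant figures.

COP_R = T_C/(T_H − T_C) gives T_H − T_C = T_C/COP.
With T_C = 283.82 K, T_H = 283.82 × (1 + 1/8.41) = 317.56 K.
Converting, 317.56 K = 44.41°C.

44.4 °C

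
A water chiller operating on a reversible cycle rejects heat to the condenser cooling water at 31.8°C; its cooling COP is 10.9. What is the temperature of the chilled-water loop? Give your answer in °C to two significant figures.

For a Carnot refrigerator COP_R = T_C/(T_H − T_C), so T_C = COP·T_H/(1 + COP).
With T_H = 304.95 K, T_C = 10.9 × 304.95/11.90 = 279.32 K.
Converting, 279.32 K = 6.17°C.

6.2 °C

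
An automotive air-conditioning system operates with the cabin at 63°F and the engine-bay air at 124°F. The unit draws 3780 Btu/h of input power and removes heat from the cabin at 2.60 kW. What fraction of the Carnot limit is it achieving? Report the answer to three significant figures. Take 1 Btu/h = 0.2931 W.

0.274

Converting, Q̇_C = 2.600 kW = 8871 Btu/h, so COP_actual = Q̇_C/Ẇ = 8871/3780 = 2.347.
In absolute terms T_C = 290.37 K and T_H = 324.26 K, so ΔT = 33.89 K.
COP_Carnot = T_C/ΔT = 290.37/33.89 = 8.568.
η_II = COP_actual/COP_Carnot = 2.347/8.568 = 0.2739.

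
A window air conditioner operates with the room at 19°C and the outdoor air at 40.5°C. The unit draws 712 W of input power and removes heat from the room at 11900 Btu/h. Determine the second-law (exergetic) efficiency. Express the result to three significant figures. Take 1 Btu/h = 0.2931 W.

Converting, Q̇_C = 11900 Btu/h = 3488 W, so COP_actual = Q̇_C/Ẇ = 3488/712.0 = 4.899.
In absolute terms T_C = 292.15 K and T_H = 313.65 K, so ΔT = 21.50 K.
COP_Carnot = T_C/ΔT = 292.15/21.50 = 13.59.
η_II = COP_actual/COP_Carnot = 4.899/13.59 = 0.3605.

0.361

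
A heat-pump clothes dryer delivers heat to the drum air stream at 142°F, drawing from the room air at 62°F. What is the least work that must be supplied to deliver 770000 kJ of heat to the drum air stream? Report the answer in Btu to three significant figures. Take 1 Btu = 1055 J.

97000 Btu

In absolute terms T_C = 289.82 K and T_H = 334.26 K, so ΔT = 44.44 K.
The reversible limit is COP_HP = T_H/ΔT = 7.521, so W_min = Q_H/COP = Q_H·ΔT/T_H.
W_min = 770000 × 44.44/334.26 = 102400 kJ = 97040 Btu.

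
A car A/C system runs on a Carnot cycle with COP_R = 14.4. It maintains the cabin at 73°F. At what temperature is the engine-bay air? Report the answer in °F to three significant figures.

110 °F

COP_R = T_C/(T_H − T_C) gives T_H − T_C = T_C/COP.
With T_C = 295.93 K, T_H = 295.93 × (1 + 1/14.4) = 316.48 K.
Converting, 316.48 K = 109.99°F.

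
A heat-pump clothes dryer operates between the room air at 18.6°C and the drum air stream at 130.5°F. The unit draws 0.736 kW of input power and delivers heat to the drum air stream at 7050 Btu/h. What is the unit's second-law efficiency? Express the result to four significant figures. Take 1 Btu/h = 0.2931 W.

0.3093

Converting, Q̇_H = 7050 Btu/h = 2.066 kW, so COP_actual = Q̇_H/Ẇ = 2.066/0.7360 = 2.808.
In absolute terms T_C = 291.75 K and T_H = 327.87 K, so ΔT = 36.12 K.
COP_Carnot = T_H/ΔT = 327.87/36.12 = 9.077.
η_II = COP_actual/COP_Carnot = 2.808/9.077 = 0.3093.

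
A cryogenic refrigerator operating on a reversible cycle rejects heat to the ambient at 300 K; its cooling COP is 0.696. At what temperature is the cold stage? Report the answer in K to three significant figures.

For a Carnot refrigerator COP_R = T_C/(T_H − T_C), so T_C = COP·T_H/(1 + COP).
With T_H = 300.00 K, T_C = 0.696 × 300.00/1.696 = 123.11 K.

123 K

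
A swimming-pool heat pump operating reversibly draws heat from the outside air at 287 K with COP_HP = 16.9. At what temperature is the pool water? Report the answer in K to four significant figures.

COP_HP = T_H/(T_H − T_C) rearranges to T_H = COP·T_C/(COP − 1).
With T_C = 287.00 K, T_H = 16.9 × 287.00/15.90 = 305.05 K.

305.1 K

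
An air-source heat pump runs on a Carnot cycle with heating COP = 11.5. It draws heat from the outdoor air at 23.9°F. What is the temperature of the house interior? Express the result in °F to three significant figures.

COP_HP = T_H/(T_H − T_C) rearranges to T_H = COP·T_C/(COP − 1).
With T_C = 268.65 K, T_H = 11.5 × 268.65/10.50 = 294.24 K.
Converting, 294.24 K = 69.95°F.

70.0 °F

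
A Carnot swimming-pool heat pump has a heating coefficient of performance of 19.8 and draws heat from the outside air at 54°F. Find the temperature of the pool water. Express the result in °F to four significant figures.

COP_HP = T_H/(T_H − T_C) rearranges to T_H = COP·T_C/(COP − 1).
With T_C = 285.37 K, T_H = 19.8 × 285.37/18.80 = 300.55 K.
Converting, 300.55 K = 81.32°F.

81.32 °F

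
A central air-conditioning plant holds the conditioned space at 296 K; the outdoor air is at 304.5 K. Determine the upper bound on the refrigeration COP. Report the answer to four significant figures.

34.82

The reservoir spacing is ΔT = 304.5 − 296 = 8.500 K.
For a reversible cycle, COP_Carnot = T_C/ΔT = 296.00/8.500 = 34.82.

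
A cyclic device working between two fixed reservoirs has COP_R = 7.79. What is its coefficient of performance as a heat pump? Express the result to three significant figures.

8.79

The first law on one cycle gives Q_H = Q_C + W, so Q_H/W = Q_C/W + 1.
COP_HP = COP_R + 1 = 7.79 + 1 = 8.79.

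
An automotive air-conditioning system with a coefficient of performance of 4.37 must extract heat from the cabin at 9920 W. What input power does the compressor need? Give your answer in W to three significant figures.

Ẇ = Q̇_C/COP = 9920/4.37 = 2270 W.

2270 W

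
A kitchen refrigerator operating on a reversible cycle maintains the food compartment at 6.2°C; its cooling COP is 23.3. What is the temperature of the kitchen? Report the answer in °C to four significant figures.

18.19 °C

COP_R = T_C/(T_H − T_C) gives T_H − T_C = T_C/COP.
With T_C = 279.35 K, T_H = 279.35 × (1 + 1/23.3) = 291.34 K.
Converting, 291.34 K = 18.19°C.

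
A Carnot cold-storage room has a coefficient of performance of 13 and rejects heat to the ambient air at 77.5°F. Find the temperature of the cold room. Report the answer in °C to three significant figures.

For a Carnot refrigerator COP_R = T_C/(T_H − T_C), so T_C = COP·T_H/(1 + COP).
With T_H = 298.43 K, T_C = 13 × 298.43/14.00 = 277.11 K.
Converting, 277.11 K = 3.96°C.

3.96 °C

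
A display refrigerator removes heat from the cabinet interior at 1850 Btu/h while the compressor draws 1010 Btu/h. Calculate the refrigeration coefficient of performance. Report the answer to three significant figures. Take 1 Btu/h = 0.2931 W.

1.83

The first law gives Q̇_H = Q̇_C + Ẇ, so the three rates are Q̇_C = 1850, Q̇_H = 2860, Ẇ = 1010 Btu/h.
COP_R = Q̇_C/Ẇ = 1850/1010 = 1.832.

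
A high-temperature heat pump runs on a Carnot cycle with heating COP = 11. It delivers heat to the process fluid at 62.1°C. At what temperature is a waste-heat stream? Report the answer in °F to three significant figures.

COP_HP = T_H/(T_H − T_C) gives T_H − T_C = T_H/COP.
With T_H = 335.25 K, T_C = 335.25 × (1 − 1/11) = 304.77 K.
Converting, 304.77 K = 88.92°F.

88.9 °F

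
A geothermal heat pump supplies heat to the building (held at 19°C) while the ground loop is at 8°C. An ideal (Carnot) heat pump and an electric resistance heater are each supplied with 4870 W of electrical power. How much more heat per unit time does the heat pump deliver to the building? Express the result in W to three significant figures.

124000 W

In absolute terms T_C = 281.15 K and T_H = 292.15 K, so ΔT = 11.00 K.
COP_Carnot = T_H/ΔT = 292.15/11.00 = 26.56.
The heat pump delivers Q̇_H = COP × Ẇ = 129300 W; the resistance heater delivers Ẇ = 4870 W.
Extra = (COP − 1)·Ẇ = 124500 W.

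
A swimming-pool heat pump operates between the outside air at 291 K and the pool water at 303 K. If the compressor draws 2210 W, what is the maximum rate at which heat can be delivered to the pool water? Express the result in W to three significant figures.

55800 W

The reservoir spacing is ΔT = 303 − 291 = 12.00 K.
COP_Carnot = T_H/ΔT = 303.00/12.00 = 25.25.
Q̇_max = COP_Carnot × Ẇ = 25.25 × 2210 W = 55800 W.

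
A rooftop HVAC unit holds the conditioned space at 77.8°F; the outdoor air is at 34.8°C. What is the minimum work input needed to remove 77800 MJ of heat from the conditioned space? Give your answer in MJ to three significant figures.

2440 MJ

In absolute terms T_C = 298.59 K and T_H = 307.95 K, so ΔT = 9.356 K.
The reversible limit is COP_R = T_C/ΔT = 31.92, so W_min = Q_C/COP = Q_C·ΔT/T_C.
W_min = 77800 × 9.356/298.59 = 2438 MJ.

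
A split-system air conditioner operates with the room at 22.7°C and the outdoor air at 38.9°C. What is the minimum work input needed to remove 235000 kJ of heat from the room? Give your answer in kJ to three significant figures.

In absolute terms T_C = 295.85 K and T_H = 312.05 K, so ΔT = 16.20 K.
The reversible limit is COP_R = T_C/ΔT = 18.26, so W_min = Q_C/COP = Q_C·ΔT/T_C.
W_min = 235000 × 16.20/295.85 = 12870 kJ.

12900 kJ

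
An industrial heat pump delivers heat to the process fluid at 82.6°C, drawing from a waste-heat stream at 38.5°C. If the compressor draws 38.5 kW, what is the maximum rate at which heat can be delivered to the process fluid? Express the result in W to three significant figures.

311000 W

In absolute terms T_C = 311.65 K and T_H = 355.75 K, so ΔT = 44.10 K.
COP_Carnot = T_H/ΔT = 355.75/44.10 = 8.067.
Q̇_max = COP_Carnot × Ẇ = 8.067 × 38.50 kW = 310.6 kW = 310600 W.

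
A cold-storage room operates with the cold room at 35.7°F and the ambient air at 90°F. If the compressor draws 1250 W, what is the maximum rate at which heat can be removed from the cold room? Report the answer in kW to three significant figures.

In absolute terms T_C = 275.21 K and T_H = 305.37 K, so ΔT = 30.17 K.
COP_Carnot = T_C/ΔT = 275.21/30.17 = 9.123.
Q̇_max = COP_Carnot × Ẇ = 9.123 × 1250 W = 11400 W = 11.40 kW.

11.4 kW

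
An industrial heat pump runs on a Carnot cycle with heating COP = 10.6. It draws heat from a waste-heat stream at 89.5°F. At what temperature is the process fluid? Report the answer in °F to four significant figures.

COP_HP = T_H/(T_H − T_C) rearranges to T_H = COP·T_C/(COP − 1).
With T_C = 305.09 K, T_H = 10.6 × 305.09/9.600 = 336.88 K.
Converting, 336.88 K = 146.71°F.

146.7 °F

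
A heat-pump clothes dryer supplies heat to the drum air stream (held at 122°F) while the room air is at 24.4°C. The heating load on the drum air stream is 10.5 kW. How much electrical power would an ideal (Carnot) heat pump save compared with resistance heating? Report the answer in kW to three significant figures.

9.67 kW

In absolute terms T_C = 297.55 K and T_H = 323.15 K, so ΔT = 25.60 K.
COP_Carnot = T_H/ΔT = 323.15/25.60 = 12.62.
Resistance heating needs Ẇ_res = Q̇_H = 10.50 kW; the reversible heat pump needs only Ẇ_hp = Q̇_H/COP = 0.8318 kW.
Saving = 10.50 − 0.8318 = 9.668 kW.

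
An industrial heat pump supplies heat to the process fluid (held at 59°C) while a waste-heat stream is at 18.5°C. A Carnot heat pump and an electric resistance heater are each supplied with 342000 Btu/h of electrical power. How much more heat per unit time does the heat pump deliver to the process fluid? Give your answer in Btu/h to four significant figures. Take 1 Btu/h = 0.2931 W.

2463000 Btu/h

In absolute terms T_C = 291.65 K and T_H = 332.15 K, so ΔT = 40.50 K.
COP_Carnot = T_H/ΔT = 332.15/40.50 = 8.201.
The heat pump delivers Q̇_H = COP × Ẇ = 2805000 Btu/h; the resistance heater delivers Ẇ = 342000 Btu/h.
Extra = (COP − 1)·Ẇ = 2463000 Btu/h.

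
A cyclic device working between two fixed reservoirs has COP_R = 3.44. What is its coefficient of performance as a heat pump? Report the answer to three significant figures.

4.44

The first law on one cycle gives Q_H = Q_C + W, so Q_H/W = Q_C/W + 1.
COP_HP = COP_R + 1 = 3.44 + 1 = 4.44.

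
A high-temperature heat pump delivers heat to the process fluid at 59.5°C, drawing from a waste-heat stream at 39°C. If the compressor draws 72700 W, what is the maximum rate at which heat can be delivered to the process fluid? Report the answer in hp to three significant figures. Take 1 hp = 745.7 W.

1580 hp

In absolute terms T_C = 312.15 K and T_H = 332.65 K, so ΔT = 20.50 K.
COP_Carnot = T_H/ΔT = 332.65/20.50 = 16.23.
Q̇_max = COP_Carnot × Ẇ = 16.23 × 72700 W = 1180000 W = 1582 hp.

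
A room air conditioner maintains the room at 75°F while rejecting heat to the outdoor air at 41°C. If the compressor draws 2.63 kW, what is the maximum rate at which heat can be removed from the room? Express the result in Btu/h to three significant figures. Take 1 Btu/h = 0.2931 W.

In absolute terms T_C = 297.04 K and T_H = 314.15 K, so ΔT = 17.11 K.
COP_Carnot = T_C/ΔT = 297.04/17.11 = 17.36.
Q̇_max = COP_Carnot × Ẇ = 17.36 × 2.630 kW = 45.66 kW = 155800 Btu/h.

156000 Btu/h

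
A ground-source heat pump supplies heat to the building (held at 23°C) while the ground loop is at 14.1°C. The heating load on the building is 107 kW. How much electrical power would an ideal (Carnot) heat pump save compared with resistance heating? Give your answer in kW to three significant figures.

In absolute terms T_C = 287.25 K and T_H = 296.15 K, so ΔT = 8.900 K.
COP_Carnot = T_H/ΔT = 296.15/8.900 = 33.28.
Resistance heating needs Ẇ_res = Q̇_H = 107.0 kW; the reversible heat pump needs only Ẇ_hp = Q̇_H/COP = 3.216 kW.
Saving = 107.0 − 3.216 = 103.8 kW.

104 kW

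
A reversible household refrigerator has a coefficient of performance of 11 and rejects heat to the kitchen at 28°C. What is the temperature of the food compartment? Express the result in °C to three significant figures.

2.90 °C

For a Carnot refrigerator COP_R = T_C/(T_H − T_C), so T_C = COP·T_H/(1 + COP).
With T_H = 301.15 K, T_C = 11 × 301.15/12.00 = 276.05 K.
Converting, 276.05 K = 2.90°C.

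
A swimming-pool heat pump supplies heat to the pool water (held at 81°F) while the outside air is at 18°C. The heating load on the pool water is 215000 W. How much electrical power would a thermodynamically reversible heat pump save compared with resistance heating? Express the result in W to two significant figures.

In absolute terms T_C = 291.15 K and T_H = 300.37 K, so ΔT = 9.222 K.
COP_Carnot = T_H/ΔT = 300.37/9.222 = 32.57.
Resistance heating needs Ẇ_res = Q̇_H = 215000 W; the reversible heat pump needs only Ẇ_hp = Q̇_H/COP = 6601 W.
Saving = 215000 − 6601 = 208400 W.

210000 W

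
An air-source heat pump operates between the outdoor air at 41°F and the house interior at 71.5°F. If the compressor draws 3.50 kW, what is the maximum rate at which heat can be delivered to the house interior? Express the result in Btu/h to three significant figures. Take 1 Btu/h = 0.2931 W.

208000 Btu/h

In absolute terms T_C = 278.15 K and T_H = 295.09 K, so ΔT = 16.94 K.
COP_Carnot = T_H/ΔT = 295.09/16.94 = 17.42.
Q̇_max = COP_Carnot × Ẇ = 17.42 × 3.500 kW = 60.95 kW = 208000 Btu/h.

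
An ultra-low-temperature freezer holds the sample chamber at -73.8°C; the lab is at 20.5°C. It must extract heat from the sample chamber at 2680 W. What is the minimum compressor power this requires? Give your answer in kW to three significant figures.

In absolute terms T_C = 199.35 K and T_H = 293.65 K, so ΔT = 94.30 K.
COP_Carnot = T_C/ΔT = 199.35/94.30 = 2.114.
Ẇ_min = Q̇/COP_Carnot = 2680/2.114 = 1268 W = 1.268 kW.

1.27 kW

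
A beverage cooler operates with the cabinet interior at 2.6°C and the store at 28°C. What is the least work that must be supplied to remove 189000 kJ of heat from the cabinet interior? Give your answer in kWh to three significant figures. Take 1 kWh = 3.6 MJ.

In absolute terms T_C = 275.75 K and T_H = 301.15 K, so ΔT = 25.40 K.
The reversible limit is COP_R = T_C/ΔT = 10.86, so W_min = Q_C/COP = Q_C·ΔT/T_C.
W_min = 189000 × 25.40/275.75 = 17410 kJ = 4.836 kWh.

4.84 kWh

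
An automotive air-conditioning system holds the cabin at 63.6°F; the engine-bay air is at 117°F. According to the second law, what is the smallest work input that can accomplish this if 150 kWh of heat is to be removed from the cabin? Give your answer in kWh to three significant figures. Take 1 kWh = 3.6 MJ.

15.3 kWh

In absolute terms T_C = 290.71 K and T_H = 320.37 K, so ΔT = 29.67 K.
The reversible limit is COP_R = T_C/ΔT = 9.799, so W_min = Q_C/COP = Q_C·ΔT/T_C.
W_min = 150.0 × 29.67/290.71 = 15.31 kWh.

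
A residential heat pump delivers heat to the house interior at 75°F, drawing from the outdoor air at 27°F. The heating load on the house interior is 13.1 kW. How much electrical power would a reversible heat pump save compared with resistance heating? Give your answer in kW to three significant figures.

11.9 kW

In absolute terms T_C = 270.37 K and T_H = 297.04 K, so ΔT = 26.67 K.
COP_Carnot = T_H/ΔT = 297.04/26.67 = 11.14.
Resistance heating needs Ẇ_res = Q̇_H = 13.10 kW; the reversible heat pump needs only Ẇ_hp = Q̇_H/COP = 1.176 kW.
Saving = 13.10 − 1.176 = 11.92 kW.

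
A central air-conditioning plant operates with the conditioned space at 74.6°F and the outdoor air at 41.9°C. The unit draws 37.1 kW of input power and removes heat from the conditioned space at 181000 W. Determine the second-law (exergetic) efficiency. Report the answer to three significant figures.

0.300

Converting, Q̇_C = 181000 W = 181.0 kW, so COP_actual = Q̇_C/Ẇ = 181.0/37.10 = 4.879.
In absolute terms T_C = 296.82 K and T_H = 315.05 K, so ΔT = 18.23 K.
COP_Carnot = T_C/ΔT = 296.82/18.23 = 16.28.
η_II = COP_actual/COP_Carnot = 4.879/16.28 = 0.2997.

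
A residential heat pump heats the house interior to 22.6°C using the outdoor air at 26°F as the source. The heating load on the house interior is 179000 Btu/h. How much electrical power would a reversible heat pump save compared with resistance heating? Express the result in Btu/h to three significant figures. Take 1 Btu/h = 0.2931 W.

163000 Btu/h

In absolute terms T_C = 269.82 K and T_H = 295.75 K, so ΔT = 25.93 K.
COP_Carnot = T_H/ΔT = 295.75/25.93 = 11.40.
Resistance heating needs Ẇ_res = Q̇_H = 179000 Btu/h; the reversible heat pump needs only Ẇ_hp = Q̇_H/COP = 15700 Btu/h.
Saving = 179000 − 15700 = 163300 Btu/h.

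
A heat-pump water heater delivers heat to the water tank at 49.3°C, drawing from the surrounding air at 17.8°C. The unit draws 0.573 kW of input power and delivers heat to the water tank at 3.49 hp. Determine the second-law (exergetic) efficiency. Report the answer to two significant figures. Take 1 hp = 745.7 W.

Converting, Q̇_H = 3.490 hp = 2.602 kW, so COP_actual = Q̇_H/Ẇ = 2.602/0.5730 = 4.542.
In absolute terms T_C = 290.95 K and T_H = 322.45 K, so ΔT = 31.50 K.
COP_Carnot = T_H/ΔT = 322.45/31.50 = 10.24.
η_II = COP_actual/COP_Carnot = 4.542/10.24 = 0.4437.

0.44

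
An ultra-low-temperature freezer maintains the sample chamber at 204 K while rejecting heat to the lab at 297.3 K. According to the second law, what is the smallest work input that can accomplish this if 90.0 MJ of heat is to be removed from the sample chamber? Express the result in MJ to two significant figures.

41 MJ

The reservoir spacing is ΔT = 297.3 − 204 = 93.30 K.
The reversible limit is COP_R = T_C/ΔT = 2.186, so W_min = Q_C/COP = Q_C·ΔT/T_C.
W_min = 90.00 × 93.30/204.00 = 41.16 MJ.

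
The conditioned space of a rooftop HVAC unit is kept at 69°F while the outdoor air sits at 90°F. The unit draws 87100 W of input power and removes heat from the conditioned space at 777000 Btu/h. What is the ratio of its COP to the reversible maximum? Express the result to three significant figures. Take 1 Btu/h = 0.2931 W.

0.104

Converting, Q̇_C = 777000 Btu/h = 227700 W, so COP_actual = Q̇_C/Ẇ = 227700/87100 = 2.615.
In absolute terms T_C = 293.71 K and T_H = 305.37 K, so ΔT = 11.67 K.
COP_Carnot = T_C/ΔT = 293.71/11.67 = 25.17.
η_II = COP_actual/COP_Carnot = 2.615/25.17 = 0.1039.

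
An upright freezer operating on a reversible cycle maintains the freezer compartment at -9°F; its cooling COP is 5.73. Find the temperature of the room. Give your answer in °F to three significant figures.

COP_R = T_C/(T_H − T_C) gives T_H − T_C = T_C/COP.
With T_C = 250.37 K, T_H = 250.37 × (1 + 1/5.73) = 294.07 K.
Converting, 294.07 K = 69.65°F.

69.7 °F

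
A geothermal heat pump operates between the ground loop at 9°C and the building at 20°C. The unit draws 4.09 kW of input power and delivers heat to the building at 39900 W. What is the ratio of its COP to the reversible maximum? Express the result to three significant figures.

0.366

Converting, Q̇_H = 39900 W = 39.90 kW, so COP_actual = Q̇_H/Ẇ = 39.90/4.090 = 9.756.
In absolute terms T_C = 282.15 K and T_H = 293.15 K, so ΔT = 11.00 K.
COP_Carnot = T_H/ΔT = 293.15/11.00 = 26.65.
η_II = COP_actual/COP_Carnot = 9.756/26.65 = 0.3661.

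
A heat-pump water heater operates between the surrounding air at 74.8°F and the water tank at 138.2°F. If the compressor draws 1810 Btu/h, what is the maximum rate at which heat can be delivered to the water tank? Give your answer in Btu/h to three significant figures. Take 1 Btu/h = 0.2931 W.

In absolute terms T_C = 296.93 K and T_H = 332.15 K, so ΔT = 35.22 K.
COP_Carnot = T_H/ΔT = 332.15/35.22 = 9.430.
Q̇_max = COP_Carnot × Ẇ = 9.430 × 1810 Btu/h = 17070 Btu/h.

17100 Btu/h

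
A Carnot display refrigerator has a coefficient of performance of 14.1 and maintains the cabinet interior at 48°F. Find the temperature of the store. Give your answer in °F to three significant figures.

COP_R = T_C/(T_H − T_C) gives T_H − T_C = T_C/COP.
With T_C = 282.04 K, T_H = 282.04 × (1 + 1/14.1) = 302.04 K.
Converting, 302.04 K = 84.00°F.

84.0 °F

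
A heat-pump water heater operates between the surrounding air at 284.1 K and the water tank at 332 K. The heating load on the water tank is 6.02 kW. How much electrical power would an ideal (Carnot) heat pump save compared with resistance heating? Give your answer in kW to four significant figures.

The reservoir spacing is ΔT = 332 − 284.1 = 47.90 K.
COP_Carnot = T_H/ΔT = 332.00/47.90 = 6.931.
Resistance heating needs Ẇ_res = Q̇_H = 6.020 kW; the reversible heat pump needs only Ẇ_hp = Q̇_H/COP = 0.8685 kW.
Saving = 6.020 − 0.8685 = 5.151 kW.

5.151 kW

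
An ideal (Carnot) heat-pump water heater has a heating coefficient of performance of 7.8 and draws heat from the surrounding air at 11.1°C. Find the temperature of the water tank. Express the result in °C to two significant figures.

53 °C

COP_HP = T_H/(T_H − T_C) rearranges to T_H = COP·T_C/(COP − 1).
With T_C = 284.25 K, T_H = 7.8 × 284.25/6.800 = 326.05 K.
Converting, 326.05 K = 52.90°C.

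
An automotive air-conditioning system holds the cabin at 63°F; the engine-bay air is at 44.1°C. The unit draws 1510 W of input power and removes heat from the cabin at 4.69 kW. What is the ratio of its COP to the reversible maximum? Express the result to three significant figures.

Converting, Q̇_C = 4.690 kW = 4690 W, so COP_actual = Q̇_C/Ẇ = 4690/1510 = 3.106.
In absolute terms T_C = 290.37 K and T_H = 317.25 K, so ΔT = 26.88 K.
COP_Carnot = T_C/ΔT = 290.37/26.88 = 10.80.
η_II = COP_actual/COP_Carnot = 3.106/10.80 = 0.2875.

0.287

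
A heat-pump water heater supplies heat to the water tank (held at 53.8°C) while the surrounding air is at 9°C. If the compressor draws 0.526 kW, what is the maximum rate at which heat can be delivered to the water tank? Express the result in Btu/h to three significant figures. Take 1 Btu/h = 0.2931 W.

13100 Btu/h

In absolute terms T_C = 282.15 K and T_H = 326.95 K, so ΔT = 44.80 K.
COP_Carnot = T_H/ΔT = 326.95/44.80 = 7.298.
Q̇_max = COP_Carnot × Ẇ = 7.298 × 0.5260 kW = 3.839 kW = 13100 Btu/h.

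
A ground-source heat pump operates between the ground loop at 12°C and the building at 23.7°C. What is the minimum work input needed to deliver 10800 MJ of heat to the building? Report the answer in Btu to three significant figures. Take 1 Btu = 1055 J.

403000 Btu

In absolute terms T_C = 285.15 K and T_H = 296.85 K, so ΔT = 11.70 K.
The reversible limit is COP_HP = T_H/ΔT = 25.37, so W_min = Q_H/COP = Q_H·ΔT/T_H.
W_min = 10800 × 11.70/296.85 = 425.7 MJ = 403500 Btu.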